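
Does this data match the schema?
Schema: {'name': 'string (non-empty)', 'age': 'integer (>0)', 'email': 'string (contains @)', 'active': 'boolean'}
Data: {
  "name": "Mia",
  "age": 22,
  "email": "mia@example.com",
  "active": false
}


Validating each field against schema:
  name: OK (non-empty string)
  age: OK (positive integer)
  email: OK (string with @)
  active: OK (boolean)

Result: VALID

VALID


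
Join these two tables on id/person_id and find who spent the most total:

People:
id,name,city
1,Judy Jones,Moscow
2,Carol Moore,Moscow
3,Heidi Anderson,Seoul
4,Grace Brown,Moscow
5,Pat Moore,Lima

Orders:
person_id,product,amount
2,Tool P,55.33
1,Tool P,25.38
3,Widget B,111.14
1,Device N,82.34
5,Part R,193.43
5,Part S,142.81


Join on: people.id = orders.person_id

Joined rows:
  Carol Moore (Moscow) bought Tool P for $55.33
  Judy Jones (Moscow) bought Tool P for $25.38
  Heidi Anderson (Seoul) bought Widget B for $111.14
  Judy Jones (Moscow) bought Device N for $82.34
  Pat Moore (Lima) bought Part R for $193.43
  Pat Moore (Lima) bought Part S for $142.81

Total per person:
  Pat Moore: $336.24
  Heidi Anderson: $111.14
  Judy Jones: $107.72
  Carol Moore: $55.33

Top spender: Pat Moore ($336.24)

Pat Moore ($336.24)


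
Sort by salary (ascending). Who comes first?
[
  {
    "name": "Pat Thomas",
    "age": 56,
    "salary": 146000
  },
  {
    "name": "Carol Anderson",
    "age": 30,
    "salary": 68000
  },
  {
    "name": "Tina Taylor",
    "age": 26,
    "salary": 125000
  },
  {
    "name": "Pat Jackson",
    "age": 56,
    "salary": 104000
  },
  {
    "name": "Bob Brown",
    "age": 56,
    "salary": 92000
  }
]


Sort by: salary (ascending)

Sorted order:
  1. Carol Anderson (salary = 68000)
  2. Bob Brown (salary = 92000)
  3. Pat Jackson (salary = 104000)
  4. Tina Taylor (salary = 125000)
  5. Pat Thomas (salary = 146000)

First: Carol Anderson

Carol Anderson


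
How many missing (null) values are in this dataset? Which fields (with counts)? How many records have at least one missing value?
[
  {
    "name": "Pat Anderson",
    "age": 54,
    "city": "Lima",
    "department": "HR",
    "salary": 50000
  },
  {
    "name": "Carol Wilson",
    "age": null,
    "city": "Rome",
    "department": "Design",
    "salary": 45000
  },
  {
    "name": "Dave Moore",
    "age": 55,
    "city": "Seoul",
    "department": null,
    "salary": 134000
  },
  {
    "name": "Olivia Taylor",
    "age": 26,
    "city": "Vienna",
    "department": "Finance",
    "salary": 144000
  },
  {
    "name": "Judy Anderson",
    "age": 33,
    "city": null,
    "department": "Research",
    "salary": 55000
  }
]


Checking for missing (null) values in 5 records:

  Pat Anderson: complete
  Carol Wilson: age
  Dave Moore: department
  Olivia Taylor: complete
  Judy Anderson: city

Per field:
  name: 0 missing
  age: 1 missing
  city: 1 missing
  department: 1 missing
  salary: 0 missing

Total missing values: 3
Records with any missing: 3

3 missing values (age: 1, city: 1, department: 1); 3 incomplete records


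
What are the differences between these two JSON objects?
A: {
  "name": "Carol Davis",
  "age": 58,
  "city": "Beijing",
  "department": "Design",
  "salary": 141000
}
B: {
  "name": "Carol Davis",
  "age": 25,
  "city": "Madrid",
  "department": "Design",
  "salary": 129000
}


Comparing each field (in key order):
  name: same
  age: DIFFERENT
  city: DIFFERENT
  department: same
  salary: DIFFERENT
Differences:
  age: 58 -> 25
  city: Beijing -> Madrid
  salary: 141000 -> 129000

3 field(s) changed

3 changes: age, city, salary


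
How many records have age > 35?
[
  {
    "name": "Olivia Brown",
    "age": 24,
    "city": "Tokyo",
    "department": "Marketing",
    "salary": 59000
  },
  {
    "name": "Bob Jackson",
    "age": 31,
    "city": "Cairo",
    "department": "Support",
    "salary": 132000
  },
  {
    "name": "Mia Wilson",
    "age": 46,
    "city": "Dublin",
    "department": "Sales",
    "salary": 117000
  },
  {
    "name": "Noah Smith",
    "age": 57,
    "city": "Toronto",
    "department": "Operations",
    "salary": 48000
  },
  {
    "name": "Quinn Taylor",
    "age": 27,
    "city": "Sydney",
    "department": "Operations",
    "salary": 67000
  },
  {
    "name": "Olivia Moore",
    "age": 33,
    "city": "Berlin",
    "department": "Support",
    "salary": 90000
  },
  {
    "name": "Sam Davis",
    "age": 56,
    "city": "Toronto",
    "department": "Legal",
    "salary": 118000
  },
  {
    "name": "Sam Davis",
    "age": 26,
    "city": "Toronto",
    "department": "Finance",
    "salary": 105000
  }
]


Data: 8 records
Condition: age > 35

Checking each record:
  Olivia Brown: 24
  Bob Jackson: 31
  Mia Wilson: 46 MATCH
  Noah Smith: 57 MATCH
  Quinn Taylor: 27
  Olivia Moore: 33
  Sam Davis: 56 MATCH
  Sam Davis: 26

Count: 3

3


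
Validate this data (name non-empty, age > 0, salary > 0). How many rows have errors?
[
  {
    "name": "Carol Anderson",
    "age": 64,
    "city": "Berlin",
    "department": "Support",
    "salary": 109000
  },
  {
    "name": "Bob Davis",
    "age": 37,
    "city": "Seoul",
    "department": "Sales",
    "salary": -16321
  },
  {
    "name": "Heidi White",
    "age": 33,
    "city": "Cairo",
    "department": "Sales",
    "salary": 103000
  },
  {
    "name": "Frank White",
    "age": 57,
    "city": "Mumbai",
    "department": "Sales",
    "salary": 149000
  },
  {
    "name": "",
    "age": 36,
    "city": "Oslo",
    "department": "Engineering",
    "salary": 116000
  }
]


Validating 5 records:
Rules: name non-empty, age > 0, salary > 0

  Row 1 (Carol Anderson): OK
  Row 2 (Bob Davis): negative salary: -16321
  Row 3 (Heidi White): OK
  Row 4 (Frank White): OK
  Row 5 (???): empty name

Total errors: 2

2 errors


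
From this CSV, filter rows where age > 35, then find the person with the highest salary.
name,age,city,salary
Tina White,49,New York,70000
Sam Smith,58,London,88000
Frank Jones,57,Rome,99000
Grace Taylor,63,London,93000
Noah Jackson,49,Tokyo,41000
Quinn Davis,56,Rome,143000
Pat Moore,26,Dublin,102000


Filter: age > 35
Sort by: salary (descending)

Filtered records (6):
  Quinn Davis, age 56, salary $143000
  Frank Jones, age 57, salary $99000
  Grace Taylor, age 63, salary $93000
  Sam Smith, age 58, salary $88000
  Tina White, age 49, salary $70000
  Noah Jackson, age 49, salary $41000

Highest salary: Quinn Davis ($143000)

Quinn Davis


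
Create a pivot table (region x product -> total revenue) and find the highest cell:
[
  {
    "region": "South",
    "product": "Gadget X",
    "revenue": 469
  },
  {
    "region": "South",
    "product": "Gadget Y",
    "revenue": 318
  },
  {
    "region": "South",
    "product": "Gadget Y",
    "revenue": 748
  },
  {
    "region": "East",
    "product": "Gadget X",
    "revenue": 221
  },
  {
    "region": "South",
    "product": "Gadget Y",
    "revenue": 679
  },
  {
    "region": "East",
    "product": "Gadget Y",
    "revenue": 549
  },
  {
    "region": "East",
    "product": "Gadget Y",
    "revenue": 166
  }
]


Pivot: region (rows) x product (columns) -> total revenue

     Gadget X      Gadget Y    
East           221           715  
South          469          1745  

Highest: South / Gadget Y = $1745

South / Gadget Y = $1745


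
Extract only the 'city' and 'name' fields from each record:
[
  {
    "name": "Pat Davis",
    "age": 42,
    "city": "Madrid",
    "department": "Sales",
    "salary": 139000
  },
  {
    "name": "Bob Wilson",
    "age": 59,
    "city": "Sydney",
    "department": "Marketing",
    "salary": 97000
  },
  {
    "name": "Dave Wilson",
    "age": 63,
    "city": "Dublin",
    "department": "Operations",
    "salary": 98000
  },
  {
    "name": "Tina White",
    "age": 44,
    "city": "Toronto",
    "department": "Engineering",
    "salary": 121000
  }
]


Original: 4 records with fields: name, age, city, department, salary
Keep: ['city', 'name']
Drop: ['age', 'department', 'salary']
Result: 4 records, 2 fields each

[
  {
    "city": "Madrid",
    "name": "Pat Davis"
  },
  {
    "city": "Sydney",
    "name": "Bob Wilson"
  },
  {
    "city": "Dublin",
    "name": "Dave Wilson"
  },
  {
    "city": "Toronto",
    "name": "Tina White"
  }
]


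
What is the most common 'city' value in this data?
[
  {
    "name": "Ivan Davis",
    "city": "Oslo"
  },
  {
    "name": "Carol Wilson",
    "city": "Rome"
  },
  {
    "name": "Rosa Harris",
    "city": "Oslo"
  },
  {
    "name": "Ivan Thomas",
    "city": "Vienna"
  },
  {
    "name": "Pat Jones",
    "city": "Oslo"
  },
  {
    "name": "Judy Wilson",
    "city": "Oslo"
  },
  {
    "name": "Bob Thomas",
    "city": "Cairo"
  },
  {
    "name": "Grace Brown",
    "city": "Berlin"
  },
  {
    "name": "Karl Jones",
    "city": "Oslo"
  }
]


Counting 'city' values across 9 records:

  Oslo: 5 #####
  Rome: 1 #
  Vienna: 1 #
  Cairo: 1 #
  Berlin: 1 #

Most common: Oslo (5 times)

Oslo (5 times)


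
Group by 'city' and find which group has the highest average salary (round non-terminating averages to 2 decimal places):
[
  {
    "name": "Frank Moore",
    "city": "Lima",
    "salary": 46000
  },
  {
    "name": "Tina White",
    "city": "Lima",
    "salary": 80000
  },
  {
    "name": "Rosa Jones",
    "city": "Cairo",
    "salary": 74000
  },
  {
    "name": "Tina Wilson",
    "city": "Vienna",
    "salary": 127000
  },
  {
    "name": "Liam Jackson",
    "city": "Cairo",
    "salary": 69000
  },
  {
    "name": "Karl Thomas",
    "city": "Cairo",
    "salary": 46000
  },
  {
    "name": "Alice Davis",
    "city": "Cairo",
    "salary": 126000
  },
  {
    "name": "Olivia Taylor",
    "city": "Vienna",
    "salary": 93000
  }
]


Group by: city

Groups:
  Cairo: 4 people, avg salary = 315000/4 = $78750
  Lima: 2 people, avg salary = 126000/2 = $63000
  Vienna: 2 people, avg salary = 220000/2 = $110000

Highest average salary: Vienna ($110000)

Vienna ($110000)


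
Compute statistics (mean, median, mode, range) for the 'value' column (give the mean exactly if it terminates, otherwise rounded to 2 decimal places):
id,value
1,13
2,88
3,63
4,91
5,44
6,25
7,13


Data: [13, 88, 63, 91, 44, 25, 13]
Count: 7
Sum: 337
Mean: 337/7 ≈ 48.14 (rounded to 2 decimal places)
Sorted: [13, 13, 25, 44, 63, 88, 91]
Median: 44.0
Mode: 13 (2 times)
Range: 91 - 13 = 78
Min: 13, Max: 91

mean≈48.14, median=44.0, mode=13, range=78


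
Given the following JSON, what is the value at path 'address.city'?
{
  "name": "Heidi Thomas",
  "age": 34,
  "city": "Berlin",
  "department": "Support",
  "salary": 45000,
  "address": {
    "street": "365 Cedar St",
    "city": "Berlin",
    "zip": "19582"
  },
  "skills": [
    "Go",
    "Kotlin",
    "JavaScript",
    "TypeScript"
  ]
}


Query: address.city
Path: address -> city
Value: Berlin

Berlin


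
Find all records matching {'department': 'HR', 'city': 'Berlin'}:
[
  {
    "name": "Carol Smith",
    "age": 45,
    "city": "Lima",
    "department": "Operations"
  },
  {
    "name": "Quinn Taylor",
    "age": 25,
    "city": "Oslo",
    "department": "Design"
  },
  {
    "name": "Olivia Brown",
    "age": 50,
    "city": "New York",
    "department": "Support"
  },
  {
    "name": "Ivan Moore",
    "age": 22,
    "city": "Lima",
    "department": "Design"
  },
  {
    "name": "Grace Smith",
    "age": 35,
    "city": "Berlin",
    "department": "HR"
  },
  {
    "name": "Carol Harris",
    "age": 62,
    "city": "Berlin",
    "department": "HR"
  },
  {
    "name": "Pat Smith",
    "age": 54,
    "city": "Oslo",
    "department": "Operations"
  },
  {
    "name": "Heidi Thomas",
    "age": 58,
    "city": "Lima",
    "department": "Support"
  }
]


Search criteria: {'department': 'HR', 'city': 'Berlin'}

Checking 8 records:
  Carol Smith: {department: Operations, city: Lima}
  Quinn Taylor: {department: Design, city: Oslo}
  Olivia Brown: {department: Support, city: New York}
  Ivan Moore: {department: Design, city: Lima}
  Grace Smith: {department: HR, city: Berlin} <-- MATCH
  Carol Harris: {department: HR, city: Berlin} <-- MATCH
  Pat Smith: {department: Operations, city: Oslo}
  Heidi Thomas: {department: Support, city: Lima}

Matches: ["Grace Smith", "Carol Harris"]

["Grace Smith", "Carol Harris"]


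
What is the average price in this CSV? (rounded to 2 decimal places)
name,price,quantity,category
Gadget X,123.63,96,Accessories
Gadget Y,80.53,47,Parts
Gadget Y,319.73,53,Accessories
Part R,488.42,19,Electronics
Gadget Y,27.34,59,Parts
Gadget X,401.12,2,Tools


Computing average price:
Values: [123.63, 80.53, 319.73, 488.42, 27.34, 401.12]
Sum = 1440.77
Count = 6
Average = 1440.77/6 ≈ 240.13 (rounded to 2 decimal places)

240.13


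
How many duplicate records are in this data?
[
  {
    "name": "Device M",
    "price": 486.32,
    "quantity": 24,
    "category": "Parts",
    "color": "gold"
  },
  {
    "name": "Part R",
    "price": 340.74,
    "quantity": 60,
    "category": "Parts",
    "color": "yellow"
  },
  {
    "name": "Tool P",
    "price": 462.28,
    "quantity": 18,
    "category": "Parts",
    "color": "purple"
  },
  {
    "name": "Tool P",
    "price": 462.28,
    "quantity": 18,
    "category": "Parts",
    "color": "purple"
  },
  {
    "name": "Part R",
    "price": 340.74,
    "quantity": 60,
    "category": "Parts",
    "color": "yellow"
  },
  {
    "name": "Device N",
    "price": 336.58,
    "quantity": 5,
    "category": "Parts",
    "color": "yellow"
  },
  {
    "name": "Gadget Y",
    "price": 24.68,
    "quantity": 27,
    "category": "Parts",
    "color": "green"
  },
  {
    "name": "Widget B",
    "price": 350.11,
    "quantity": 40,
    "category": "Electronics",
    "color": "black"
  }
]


Checking 8 records for duplicates:

  Row 1: Device M ($486.32, qty 24)
  Row 2: Part R ($340.74, qty 60)
  Row 3: Tool P ($462.28, qty 18)
  Row 4: Tool P ($462.28, qty 18) <-- DUPLICATE
  Row 5: Part R ($340.74, qty 60) <-- DUPLICATE
  Row 6: Device N ($336.58, qty 5)
  Row 7: Gadget Y ($24.68, qty 27)
  Row 8: Widget B ($350.11, qty 40)

Duplicates found: 2
Unique records: 6

2 duplicates, 6 unique


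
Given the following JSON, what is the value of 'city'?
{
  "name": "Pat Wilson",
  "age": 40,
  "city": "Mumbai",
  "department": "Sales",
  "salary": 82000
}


Looking up field 'city'
Value: Mumbai

Mumbai


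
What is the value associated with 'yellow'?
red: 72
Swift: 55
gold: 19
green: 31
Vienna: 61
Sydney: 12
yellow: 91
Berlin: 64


Looking up key 'yellow'
Value: 91

91


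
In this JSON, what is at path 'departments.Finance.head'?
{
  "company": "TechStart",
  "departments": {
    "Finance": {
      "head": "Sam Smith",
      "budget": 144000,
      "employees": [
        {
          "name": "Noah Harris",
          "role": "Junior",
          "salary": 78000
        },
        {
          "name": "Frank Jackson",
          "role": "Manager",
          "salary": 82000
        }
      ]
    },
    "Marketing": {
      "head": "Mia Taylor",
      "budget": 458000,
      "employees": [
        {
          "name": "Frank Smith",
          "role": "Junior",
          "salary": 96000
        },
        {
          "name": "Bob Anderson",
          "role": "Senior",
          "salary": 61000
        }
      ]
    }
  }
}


Path: departments.Finance.head

Navigate:
  -> departments
  -> Finance
  -> head = 'Sam Smith'

Sam Smith


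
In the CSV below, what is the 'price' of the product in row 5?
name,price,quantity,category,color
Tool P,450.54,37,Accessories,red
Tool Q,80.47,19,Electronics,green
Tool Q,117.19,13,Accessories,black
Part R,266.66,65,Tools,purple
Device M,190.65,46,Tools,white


Query: Row 5 ('Device M'), column 'price'
Value: 190.65

190.65


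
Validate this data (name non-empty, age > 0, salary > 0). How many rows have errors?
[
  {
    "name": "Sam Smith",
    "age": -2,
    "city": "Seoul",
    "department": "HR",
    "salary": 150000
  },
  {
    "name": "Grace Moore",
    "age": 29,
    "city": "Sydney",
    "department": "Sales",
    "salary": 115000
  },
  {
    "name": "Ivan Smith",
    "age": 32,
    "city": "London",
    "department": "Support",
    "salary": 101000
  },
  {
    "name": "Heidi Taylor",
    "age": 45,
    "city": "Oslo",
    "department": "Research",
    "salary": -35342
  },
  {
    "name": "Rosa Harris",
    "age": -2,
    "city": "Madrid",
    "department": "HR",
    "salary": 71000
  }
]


Validating 5 records:
Rules: name non-empty, age > 0, salary > 0

  Row 1 (Sam Smith): negative age: -2
  Row 2 (Grace Moore): OK
  Row 3 (Ivan Smith): OK
  Row 4 (Heidi Taylor): negative salary: -35342
  Row 5 (Rosa Harris): negative age: -2

Total errors: 3

3 errors


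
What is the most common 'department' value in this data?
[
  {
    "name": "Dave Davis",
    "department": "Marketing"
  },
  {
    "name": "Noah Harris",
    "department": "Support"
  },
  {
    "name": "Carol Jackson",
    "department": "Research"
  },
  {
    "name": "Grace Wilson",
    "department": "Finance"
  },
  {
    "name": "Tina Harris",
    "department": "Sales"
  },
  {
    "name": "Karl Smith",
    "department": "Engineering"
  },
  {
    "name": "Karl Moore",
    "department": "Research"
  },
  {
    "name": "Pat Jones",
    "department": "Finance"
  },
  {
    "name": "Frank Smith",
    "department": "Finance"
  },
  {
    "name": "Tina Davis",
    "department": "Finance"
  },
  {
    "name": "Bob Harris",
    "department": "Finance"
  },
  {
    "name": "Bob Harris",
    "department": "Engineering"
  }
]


Counting 'department' values across 12 records:

  Finance: 5 #####
  Research: 2 ##
  Engineering: 2 ##
  Marketing: 1 #
  Support: 1 #
  Sales: 1 #

Most common: Finance (5 times)

Finance (5 times)


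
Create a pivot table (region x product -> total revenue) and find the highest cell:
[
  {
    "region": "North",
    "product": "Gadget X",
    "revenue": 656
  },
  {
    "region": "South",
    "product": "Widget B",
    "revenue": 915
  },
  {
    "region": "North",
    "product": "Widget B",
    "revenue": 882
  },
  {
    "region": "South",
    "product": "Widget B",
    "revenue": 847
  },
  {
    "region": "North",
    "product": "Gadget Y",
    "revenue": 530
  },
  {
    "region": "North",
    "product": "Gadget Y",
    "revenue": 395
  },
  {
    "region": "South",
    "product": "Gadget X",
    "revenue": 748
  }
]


Pivot: region (rows) x product (columns) -> total revenue

     Gadget X      Gadget Y      Widget B    
North          656           925           882  
South          748             0          1762  

Highest: South / Widget B = $1762

South / Widget B = $1762


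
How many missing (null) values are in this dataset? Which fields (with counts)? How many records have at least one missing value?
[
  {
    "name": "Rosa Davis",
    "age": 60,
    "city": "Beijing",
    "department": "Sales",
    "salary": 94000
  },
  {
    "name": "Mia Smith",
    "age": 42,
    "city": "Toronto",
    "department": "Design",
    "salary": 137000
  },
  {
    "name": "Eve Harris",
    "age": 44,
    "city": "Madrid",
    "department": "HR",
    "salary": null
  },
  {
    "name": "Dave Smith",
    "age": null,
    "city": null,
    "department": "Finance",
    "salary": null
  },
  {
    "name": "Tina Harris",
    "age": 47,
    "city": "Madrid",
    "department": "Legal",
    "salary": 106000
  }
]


Checking for missing (null) values in 5 records:

  Rosa Davis: complete
  Mia Smith: complete
  Eve Harris: salary
  Dave Smith: age, city, salary
  Tina Harris: complete

Per field:
  name: 0 missing
  age: 1 missing
  city: 1 missing
  department: 0 missing
  salary: 2 missing

Total missing values: 4
Records with any missing: 2

4 missing values (age: 1, city: 1, salary: 2); 2 incomplete records


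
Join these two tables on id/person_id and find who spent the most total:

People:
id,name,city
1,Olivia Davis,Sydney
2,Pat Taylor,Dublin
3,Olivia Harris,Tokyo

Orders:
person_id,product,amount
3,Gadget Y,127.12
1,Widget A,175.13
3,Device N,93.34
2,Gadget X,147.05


Join on: people.id = orders.person_id

Joined rows:
  Olivia Harris (Tokyo) bought Gadget Y for $127.12
  Olivia Davis (Sydney) bought Widget A for $175.13
  Olivia Harris (Tokyo) bought Device N for $93.34
  Pat Taylor (Dublin) bought Gadget X for $147.05

Total per person:
  Olivia Harris: $220.46
  Olivia Davis: $175.13
  Pat Taylor: $147.05

Top spender: Olivia Harris ($220.46)

Olivia Harris ($220.46)


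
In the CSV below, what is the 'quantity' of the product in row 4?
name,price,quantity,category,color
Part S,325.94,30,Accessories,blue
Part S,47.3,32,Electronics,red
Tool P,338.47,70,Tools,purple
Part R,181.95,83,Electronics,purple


Query: Row 4 ('Part R'), column 'quantity'
Value: 83

83


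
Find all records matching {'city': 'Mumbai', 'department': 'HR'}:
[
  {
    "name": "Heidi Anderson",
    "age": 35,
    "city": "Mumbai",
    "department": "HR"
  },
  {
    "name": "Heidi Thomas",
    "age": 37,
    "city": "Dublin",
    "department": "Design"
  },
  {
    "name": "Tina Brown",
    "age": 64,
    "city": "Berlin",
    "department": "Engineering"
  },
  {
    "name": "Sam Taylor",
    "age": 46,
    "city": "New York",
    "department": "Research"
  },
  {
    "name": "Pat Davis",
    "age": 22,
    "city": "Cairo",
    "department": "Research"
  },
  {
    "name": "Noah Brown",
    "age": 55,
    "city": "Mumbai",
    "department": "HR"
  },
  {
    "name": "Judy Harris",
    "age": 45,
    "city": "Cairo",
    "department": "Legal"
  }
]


Search criteria: {'city': 'Mumbai', 'department': 'HR'}

Checking 7 records:
  Heidi Anderson: {city: Mumbai, department: HR} <-- MATCH
  Heidi Thomas: {city: Dublin, department: Design}
  Tina Brown: {city: Berlin, department: Engineering}
  Sam Taylor: {city: New York, department: Research}
  Pat Davis: {city: Cairo, department: Research}
  Noah Brown: {city: Mumbai, department: HR} <-- MATCH
  Judy Harris: {city: Cairo, department: Legal}

Matches: ["Heidi Anderson", "Noah Brown"]

["Heidi Anderson", "Noah Brown"]


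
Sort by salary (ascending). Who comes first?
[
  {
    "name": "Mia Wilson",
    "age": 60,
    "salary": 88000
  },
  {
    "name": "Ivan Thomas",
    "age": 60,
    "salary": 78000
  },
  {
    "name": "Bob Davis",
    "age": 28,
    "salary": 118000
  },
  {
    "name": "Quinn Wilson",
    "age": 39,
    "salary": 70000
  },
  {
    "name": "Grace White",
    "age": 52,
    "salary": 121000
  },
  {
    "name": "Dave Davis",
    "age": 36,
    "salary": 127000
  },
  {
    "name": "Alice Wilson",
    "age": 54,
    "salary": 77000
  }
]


Sort by: salary (ascending)

Sorted order:
  1. Quinn Wilson (salary = 70000)
  2. Alice Wilson (salary = 77000)
  3. Ivan Thomas (salary = 78000)
  4. Mia Wilson (salary = 88000)
  5. Bob Davis (salary = 118000)
  6. Grace White (salary = 121000)
  7. Dave Davis (salary = 127000)

First: Quinn Wilson

Quinn Wilson


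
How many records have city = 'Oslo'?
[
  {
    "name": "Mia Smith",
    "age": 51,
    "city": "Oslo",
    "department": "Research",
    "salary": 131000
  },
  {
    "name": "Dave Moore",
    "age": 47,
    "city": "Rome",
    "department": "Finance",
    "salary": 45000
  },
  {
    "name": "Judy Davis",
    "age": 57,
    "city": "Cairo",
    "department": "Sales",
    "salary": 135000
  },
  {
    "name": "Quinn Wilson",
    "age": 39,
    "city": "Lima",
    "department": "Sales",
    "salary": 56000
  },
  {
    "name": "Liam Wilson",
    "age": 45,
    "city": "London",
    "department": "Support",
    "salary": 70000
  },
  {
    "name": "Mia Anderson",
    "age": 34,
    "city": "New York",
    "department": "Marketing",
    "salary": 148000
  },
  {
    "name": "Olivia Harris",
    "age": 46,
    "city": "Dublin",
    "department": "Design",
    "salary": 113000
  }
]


Data: 7 records
Condition: city = 'Oslo'

Checking each record:
  Mia Smith: Oslo MATCH
  Dave Moore: Rome
  Judy Davis: Cairo
  Quinn Wilson: Lima
  Liam Wilson: London
  Mia Anderson: New York
  Olivia Harris: Dublin

Count: 1

1


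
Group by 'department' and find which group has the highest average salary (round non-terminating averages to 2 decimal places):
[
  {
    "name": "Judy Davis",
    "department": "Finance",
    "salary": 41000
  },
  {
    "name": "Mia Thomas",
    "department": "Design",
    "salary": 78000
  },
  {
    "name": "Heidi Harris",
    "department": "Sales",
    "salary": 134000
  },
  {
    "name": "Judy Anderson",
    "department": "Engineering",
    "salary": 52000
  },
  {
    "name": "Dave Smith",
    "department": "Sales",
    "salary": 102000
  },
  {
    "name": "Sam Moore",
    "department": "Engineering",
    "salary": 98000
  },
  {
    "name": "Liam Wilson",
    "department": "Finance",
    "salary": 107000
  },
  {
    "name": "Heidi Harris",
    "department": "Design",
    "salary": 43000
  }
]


Group by: department

Groups:
  Design: 2 people, avg salary = 121000/2 = $60500
  Engineering: 2 people, avg salary = 150000/2 = $75000
  Finance: 2 people, avg salary = 148000/2 = $74000
  Sales: 2 people, avg salary = 236000/2 = $118000

Highest average salary: Sales ($118000)

Sales ($118000)


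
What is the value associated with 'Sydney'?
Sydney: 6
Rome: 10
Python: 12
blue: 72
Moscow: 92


Looking up key 'Sydney'
Value: 6

6


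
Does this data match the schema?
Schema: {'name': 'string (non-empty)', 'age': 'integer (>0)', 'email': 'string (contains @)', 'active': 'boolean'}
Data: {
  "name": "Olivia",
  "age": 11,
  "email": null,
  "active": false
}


Validating each field against schema:
  name: OK (non-empty string)
  age: OK (positive integer)
  email: FAIL (null is not a string)
  active: OK (boolean)

Result: INVALID (1 error: email)

INVALID (1 error: email)


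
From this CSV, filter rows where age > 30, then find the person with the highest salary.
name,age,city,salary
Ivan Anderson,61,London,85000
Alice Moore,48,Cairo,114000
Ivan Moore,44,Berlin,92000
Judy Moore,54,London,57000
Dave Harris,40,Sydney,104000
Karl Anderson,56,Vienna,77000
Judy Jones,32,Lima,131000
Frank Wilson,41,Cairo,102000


Filter: age > 30
Sort by: salary (descending)

Filtered records (8):
  Judy Jones, age 32, salary $131000
  Alice Moore, age 48, salary $114000
  Dave Harris, age 40, salary $104000
  Frank Wilson, age 41, salary $102000
  Ivan Moore, age 44, salary $92000
  Ivan Anderson, age 61, salary $85000
  Karl Anderson, age 56, salary $77000
  Judy Moore, age 54, salary $57000

Highest salary: Judy Jones ($131000)

Judy Jones


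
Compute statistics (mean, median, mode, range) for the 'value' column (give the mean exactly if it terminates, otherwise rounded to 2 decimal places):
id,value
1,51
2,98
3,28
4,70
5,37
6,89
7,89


Data: [51, 98, 28, 70, 37, 89, 89]
Count: 7
Sum: 462
Mean: 462/7 = 66
Sorted: [28, 37, 51, 70, 89, 89, 98]
Median: 70.0
Mode: 89 (2 times)
Range: 98 - 28 = 70
Min: 28, Max: 98

mean=66, median=70.0, mode=89, range=70


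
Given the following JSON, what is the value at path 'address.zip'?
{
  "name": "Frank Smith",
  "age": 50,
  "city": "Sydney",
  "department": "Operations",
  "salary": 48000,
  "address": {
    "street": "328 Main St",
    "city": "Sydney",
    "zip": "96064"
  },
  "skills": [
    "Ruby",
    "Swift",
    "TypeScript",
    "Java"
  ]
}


Query: address.zip
Path: address -> zip
Value: 96064

96064


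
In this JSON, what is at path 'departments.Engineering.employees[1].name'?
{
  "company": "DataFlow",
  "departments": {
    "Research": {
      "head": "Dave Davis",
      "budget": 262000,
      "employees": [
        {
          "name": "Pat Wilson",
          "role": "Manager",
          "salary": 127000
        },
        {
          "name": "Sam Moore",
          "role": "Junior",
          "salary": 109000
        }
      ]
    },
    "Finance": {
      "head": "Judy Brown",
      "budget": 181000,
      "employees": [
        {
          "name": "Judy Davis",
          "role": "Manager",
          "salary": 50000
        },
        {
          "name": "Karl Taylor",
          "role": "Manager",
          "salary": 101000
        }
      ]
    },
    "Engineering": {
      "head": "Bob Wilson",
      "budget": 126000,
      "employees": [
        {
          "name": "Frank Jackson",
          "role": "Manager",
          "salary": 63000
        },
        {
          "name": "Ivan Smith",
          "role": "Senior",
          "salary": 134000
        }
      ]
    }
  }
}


Path: departments.Engineering.employees[1].name

Navigate:
  -> departments
  -> Engineering
  -> employees[1].name = 'Ivan Smith'

Ivan Smith


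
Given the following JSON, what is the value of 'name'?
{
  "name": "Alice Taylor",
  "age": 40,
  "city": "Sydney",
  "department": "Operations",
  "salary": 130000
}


Looking up field 'name'
Value: Alice Taylor

Alice Taylor


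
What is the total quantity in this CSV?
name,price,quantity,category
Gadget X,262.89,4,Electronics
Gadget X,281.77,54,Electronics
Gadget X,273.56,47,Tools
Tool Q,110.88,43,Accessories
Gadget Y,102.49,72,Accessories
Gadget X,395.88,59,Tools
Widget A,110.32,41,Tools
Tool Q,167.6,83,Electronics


Computing total quantity:
Values: [4, 54, 47, 43, 72, 59, 41, 83]
Sum = 403

403


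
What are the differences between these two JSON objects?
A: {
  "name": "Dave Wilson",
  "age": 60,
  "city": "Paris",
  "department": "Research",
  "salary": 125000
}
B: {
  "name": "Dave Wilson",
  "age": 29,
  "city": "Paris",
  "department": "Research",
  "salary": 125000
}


Comparing each field (in key order):
  name: same
  age: DIFFERENT
  city: same
  department: same
  salary: same
Differences:
  age: 60 -> 29

1 field(s) changed

1 change: age


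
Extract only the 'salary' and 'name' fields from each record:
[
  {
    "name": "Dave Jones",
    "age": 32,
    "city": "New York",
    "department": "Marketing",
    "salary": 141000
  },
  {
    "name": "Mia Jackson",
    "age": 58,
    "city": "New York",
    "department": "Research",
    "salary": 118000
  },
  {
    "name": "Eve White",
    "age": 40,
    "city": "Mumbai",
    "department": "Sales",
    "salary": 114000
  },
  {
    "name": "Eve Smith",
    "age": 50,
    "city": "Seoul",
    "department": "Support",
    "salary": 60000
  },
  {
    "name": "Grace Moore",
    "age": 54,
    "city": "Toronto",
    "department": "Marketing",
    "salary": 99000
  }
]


Original: 5 records with fields: name, age, city, department, salary
Keep: ['salary', 'name']
Drop: ['age', 'city', 'department']
Result: 5 records, 2 fields each

[
  {
    "salary": 141000,
    "name": "Dave Jones"
  },
  {
    "salary": 118000,
    "name": "Mia Jackson"
  },
  {
    "salary": 114000,
    "name": "Eve White"
  },
  {
    "salary": 60000,
    "name": "Eve Smith"
  },
  {
    "salary": 99000,
    "name": "Grace Moore"
  }
]


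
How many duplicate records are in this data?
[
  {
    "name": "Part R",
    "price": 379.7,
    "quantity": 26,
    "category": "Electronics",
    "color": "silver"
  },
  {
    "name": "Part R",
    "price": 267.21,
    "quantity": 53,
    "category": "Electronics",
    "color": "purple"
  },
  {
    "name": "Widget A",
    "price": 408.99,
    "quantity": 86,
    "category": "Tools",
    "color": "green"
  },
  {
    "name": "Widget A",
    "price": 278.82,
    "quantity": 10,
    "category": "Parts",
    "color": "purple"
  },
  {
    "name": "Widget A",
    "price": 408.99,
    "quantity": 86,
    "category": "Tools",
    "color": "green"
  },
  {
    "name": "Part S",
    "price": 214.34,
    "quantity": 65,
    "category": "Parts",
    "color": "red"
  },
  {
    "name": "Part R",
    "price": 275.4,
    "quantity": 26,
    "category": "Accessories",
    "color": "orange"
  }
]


Checking 7 records for duplicates:

  Row 1: Part R ($379.7, qty 26)
  Row 2: Part R ($267.21, qty 53)
  Row 3: Widget A ($408.99, qty 86)
  Row 4: Widget A ($278.82, qty 10)
  Row 5: Widget A ($408.99, qty 86) <-- DUPLICATE
  Row 6: Part S ($214.34, qty 65)
  Row 7: Part R ($275.4, qty 26)

Duplicates found: 1
Unique records: 6

1 duplicates, 6 unique


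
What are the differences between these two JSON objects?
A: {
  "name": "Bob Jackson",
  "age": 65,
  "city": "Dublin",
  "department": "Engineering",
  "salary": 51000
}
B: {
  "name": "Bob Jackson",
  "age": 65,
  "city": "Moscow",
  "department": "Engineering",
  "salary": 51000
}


Comparing each field (in key order):
  name: same
  age: same
  city: DIFFERENT
  department: same
  salary: same
Differences:
  city: Dublin -> Moscow

1 field(s) changed

1 change: city


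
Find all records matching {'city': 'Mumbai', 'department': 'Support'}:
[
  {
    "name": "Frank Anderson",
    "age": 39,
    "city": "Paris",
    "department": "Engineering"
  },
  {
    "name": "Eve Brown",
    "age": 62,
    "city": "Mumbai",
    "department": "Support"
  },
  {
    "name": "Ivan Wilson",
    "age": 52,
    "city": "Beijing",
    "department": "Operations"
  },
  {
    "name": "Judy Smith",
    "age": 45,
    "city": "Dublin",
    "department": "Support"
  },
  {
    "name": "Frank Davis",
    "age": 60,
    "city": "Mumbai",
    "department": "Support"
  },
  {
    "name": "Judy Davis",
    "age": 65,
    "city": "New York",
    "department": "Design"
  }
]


Search criteria: {'city': 'Mumbai', 'department': 'Support'}

Checking 6 records:
  Frank Anderson: {city: Paris, department: Engineering}
  Eve Brown: {city: Mumbai, department: Support} <-- MATCH
  Ivan Wilson: {city: Beijing, department: Operations}
  Judy Smith: {city: Dublin, department: Support}
  Frank Davis: {city: Mumbai, department: Support} <-- MATCH
  Judy Davis: {city: New York, department: Design}

Matches: ["Eve Brown", "Frank Davis"]

["Eve Brown", "Frank Davis"]


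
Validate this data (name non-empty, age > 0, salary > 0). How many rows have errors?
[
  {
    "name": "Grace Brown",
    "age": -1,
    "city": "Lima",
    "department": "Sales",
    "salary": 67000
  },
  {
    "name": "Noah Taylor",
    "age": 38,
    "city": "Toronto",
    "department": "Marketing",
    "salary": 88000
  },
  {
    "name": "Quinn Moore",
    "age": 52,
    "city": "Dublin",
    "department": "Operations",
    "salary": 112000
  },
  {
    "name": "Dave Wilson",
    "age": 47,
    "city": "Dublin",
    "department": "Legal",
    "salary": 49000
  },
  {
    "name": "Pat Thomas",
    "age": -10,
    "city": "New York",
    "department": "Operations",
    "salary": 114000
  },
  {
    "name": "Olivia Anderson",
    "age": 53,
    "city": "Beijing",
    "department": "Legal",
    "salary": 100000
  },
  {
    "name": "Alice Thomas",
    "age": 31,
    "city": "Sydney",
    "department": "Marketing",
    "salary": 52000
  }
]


Validating 7 records:
Rules: name non-empty, age > 0, salary > 0

  Row 1 (Grace Brown): negative age: -1
  Row 2 (Noah Taylor): OK
  Row 3 (Quinn Moore): OK
  Row 4 (Dave Wilson): OK
  Row 5 (Pat Thomas): negative age: -10
  Row 6 (Olivia Anderson): OK
  Row 7 (Alice Thomas): OK

Total errors: 2

2 errors


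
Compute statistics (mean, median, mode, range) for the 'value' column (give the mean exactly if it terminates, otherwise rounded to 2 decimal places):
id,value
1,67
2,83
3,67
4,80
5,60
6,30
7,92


Data: [67, 83, 67, 80, 60, 30, 92]
Count: 7
Sum: 479
Mean: 479/7 ≈ 68.43 (rounded to 2 decimal places)
Sorted: [30, 60, 67, 67, 80, 83, 92]
Median: 67.0
Mode: 67 (2 times)
Range: 92 - 30 = 62
Min: 30, Max: 92

mean≈68.43, median=67.0, mode=67, range=62


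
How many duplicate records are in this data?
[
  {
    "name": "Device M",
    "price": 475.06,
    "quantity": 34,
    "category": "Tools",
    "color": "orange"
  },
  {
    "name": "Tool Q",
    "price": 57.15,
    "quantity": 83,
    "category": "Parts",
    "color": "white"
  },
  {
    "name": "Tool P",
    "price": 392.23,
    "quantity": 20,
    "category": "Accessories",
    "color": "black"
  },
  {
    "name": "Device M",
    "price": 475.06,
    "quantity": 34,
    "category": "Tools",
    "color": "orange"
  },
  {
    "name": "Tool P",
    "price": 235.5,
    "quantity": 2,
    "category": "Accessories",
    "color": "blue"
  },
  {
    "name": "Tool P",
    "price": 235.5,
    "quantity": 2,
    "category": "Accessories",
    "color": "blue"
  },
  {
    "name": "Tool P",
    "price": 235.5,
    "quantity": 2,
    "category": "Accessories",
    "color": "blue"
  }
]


Checking 7 records for duplicates:

  Row 1: Device M ($475.06, qty 34)
  Row 2: Tool Q ($57.15, qty 83)
  Row 3: Tool P ($392.23, qty 20)
  Row 4: Device M ($475.06, qty 34) <-- DUPLICATE
  Row 5: Tool P ($235.5, qty 2)
  Row 6: Tool P ($235.5, qty 2) <-- DUPLICATE
  Row 7: Tool P ($235.5, qty 2) <-- DUPLICATE

Duplicates found: 3
Unique records: 4

3 duplicates, 4 unique


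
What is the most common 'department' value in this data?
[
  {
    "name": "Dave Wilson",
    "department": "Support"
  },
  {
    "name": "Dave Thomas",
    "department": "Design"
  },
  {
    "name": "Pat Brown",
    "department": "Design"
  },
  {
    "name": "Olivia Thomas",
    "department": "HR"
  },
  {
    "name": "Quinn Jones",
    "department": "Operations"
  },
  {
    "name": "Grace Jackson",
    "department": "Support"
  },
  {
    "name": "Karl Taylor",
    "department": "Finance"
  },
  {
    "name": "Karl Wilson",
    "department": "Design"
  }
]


Counting 'department' values across 8 records:

  Design: 3 ###
  Support: 2 ##
  HR: 1 #
  Operations: 1 #
  Finance: 1 #

Most common: Design (3 times)

Design (3 times)


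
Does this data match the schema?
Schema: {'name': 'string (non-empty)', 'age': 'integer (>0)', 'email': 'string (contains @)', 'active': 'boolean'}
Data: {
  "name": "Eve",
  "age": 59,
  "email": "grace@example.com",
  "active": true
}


Validating each field against schema:
  name: OK (non-empty string)
  age: OK (positive integer)
  email: OK (string with @)
  active: OK (boolean)

Result: VALID

VALID


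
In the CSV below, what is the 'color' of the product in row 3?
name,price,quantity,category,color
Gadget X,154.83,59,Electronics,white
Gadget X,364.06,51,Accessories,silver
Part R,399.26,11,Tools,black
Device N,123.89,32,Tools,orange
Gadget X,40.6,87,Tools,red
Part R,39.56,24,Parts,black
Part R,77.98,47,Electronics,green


Query: Row 3 ('Part R'), column 'color'
Value: black

black


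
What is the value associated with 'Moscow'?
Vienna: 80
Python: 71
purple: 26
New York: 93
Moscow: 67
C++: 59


Looking up key 'Moscow'
Value: 67

67


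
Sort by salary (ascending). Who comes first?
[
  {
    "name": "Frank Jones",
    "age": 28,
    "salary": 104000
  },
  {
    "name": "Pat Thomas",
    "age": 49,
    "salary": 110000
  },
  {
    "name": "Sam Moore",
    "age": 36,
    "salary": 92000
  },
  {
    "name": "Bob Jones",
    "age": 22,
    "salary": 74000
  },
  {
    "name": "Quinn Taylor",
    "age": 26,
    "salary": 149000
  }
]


Sort by: salary (ascending)

Sorted order:
  1. Bob Jones (salary = 74000)
  2. Sam Moore (salary = 92000)
  3. Frank Jones (salary = 104000)
  4. Pat Thomas (salary = 110000)
  5. Quinn Taylor (salary = 149000)

First: Bob Jones

Bob Jones


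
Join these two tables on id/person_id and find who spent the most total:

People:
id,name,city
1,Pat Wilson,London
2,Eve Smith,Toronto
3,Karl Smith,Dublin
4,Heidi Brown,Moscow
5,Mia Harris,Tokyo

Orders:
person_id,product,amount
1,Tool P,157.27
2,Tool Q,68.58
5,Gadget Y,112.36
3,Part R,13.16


Join on: people.id = orders.person_id

Joined rows:
  Pat Wilson (London) bought Tool P for $157.27
  Eve Smith (Toronto) bought Tool Q for $68.58
  Mia Harris (Tokyo) bought Gadget Y for $112.36
  Karl Smith (Dublin) bought Part R for $13.16

Total per person:
  Pat Wilson: $157.27
  Mia Harris: $112.36
  Eve Smith: $68.58
  Karl Smith: $13.16

Top spender: Pat Wilson ($157.27)

Pat Wilson ($157.27)


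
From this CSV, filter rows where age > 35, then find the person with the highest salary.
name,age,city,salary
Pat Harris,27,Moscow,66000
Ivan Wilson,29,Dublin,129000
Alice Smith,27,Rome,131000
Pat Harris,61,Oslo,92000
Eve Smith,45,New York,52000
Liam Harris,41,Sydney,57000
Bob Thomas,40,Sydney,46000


Filter: age > 35
Sort by: salary (descending)

Filtered records (4):
  Pat Harris, age 61, salary $92000
  Liam Harris, age 41, salary $57000
  Eve Smith, age 45, salary $52000
  Bob Thomas, age 40, salary $46000

Highest salary: Pat Harris ($92000)

Pat Harris
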